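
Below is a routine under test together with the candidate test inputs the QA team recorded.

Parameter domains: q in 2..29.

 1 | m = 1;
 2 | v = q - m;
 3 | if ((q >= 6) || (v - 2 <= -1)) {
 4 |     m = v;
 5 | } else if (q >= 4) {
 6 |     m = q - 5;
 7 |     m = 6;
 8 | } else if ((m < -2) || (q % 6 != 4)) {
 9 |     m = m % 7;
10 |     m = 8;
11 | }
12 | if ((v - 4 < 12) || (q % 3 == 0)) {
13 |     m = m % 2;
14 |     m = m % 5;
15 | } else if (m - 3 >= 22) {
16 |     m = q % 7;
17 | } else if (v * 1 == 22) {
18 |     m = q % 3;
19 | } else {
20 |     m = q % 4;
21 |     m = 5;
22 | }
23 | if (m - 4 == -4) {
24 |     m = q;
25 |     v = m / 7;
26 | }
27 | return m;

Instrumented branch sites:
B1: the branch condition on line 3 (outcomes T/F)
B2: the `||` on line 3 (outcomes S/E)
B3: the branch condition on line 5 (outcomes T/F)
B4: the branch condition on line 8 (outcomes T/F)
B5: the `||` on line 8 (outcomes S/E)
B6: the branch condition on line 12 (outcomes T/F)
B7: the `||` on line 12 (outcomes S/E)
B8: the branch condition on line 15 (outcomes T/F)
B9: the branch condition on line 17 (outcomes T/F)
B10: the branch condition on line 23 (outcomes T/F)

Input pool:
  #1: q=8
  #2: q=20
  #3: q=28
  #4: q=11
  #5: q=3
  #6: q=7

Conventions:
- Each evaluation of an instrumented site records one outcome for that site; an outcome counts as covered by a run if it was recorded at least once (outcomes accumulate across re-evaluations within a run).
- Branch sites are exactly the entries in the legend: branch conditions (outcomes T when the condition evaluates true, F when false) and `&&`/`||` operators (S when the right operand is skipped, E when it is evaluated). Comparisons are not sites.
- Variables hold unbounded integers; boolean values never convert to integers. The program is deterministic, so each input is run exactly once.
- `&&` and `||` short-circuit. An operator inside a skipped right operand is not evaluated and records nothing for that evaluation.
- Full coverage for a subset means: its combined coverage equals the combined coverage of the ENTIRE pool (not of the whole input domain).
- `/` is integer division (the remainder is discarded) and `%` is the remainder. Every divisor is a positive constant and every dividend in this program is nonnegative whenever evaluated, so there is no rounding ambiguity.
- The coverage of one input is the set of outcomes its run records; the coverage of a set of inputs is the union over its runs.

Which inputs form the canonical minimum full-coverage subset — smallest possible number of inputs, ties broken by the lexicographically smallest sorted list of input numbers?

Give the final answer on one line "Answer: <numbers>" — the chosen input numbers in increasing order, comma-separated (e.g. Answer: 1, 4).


run #1 (q=8) records B1=T, B2=S, B6=T, B7=S, B10=F
run #2 (q=20) records B1=T, B2=S, B6=F, B7=E, B8=F, B9=F, B10=F
run #3 (q=28) records B1=T, B2=S, B6=F, B7=E, B8=T, B10=T
run #4 (q=11) records B1=T, B2=S, B6=T, B7=S, B10=T
run #5 (q=3) records B1=F, B2=E, B3=F, B4=T, B5=E, B6=T, B7=S, B10=T
run #6 (q=7) records B1=T, B2=S, B6=T, B7=S, B10=T
union over all inputs: B1=T, B1=F, B2=S, B2=E, B3=F, B4=T, B5=E, B6=T, B6=F, B7=S, B7=E, B8=T, B8=F, B9=F, B10=T, B10=F (16 outcomes)
size 1 is not enough: best union over all size-1 subsets is 8/16
size 2 is not enough: best union over all size-2 subsets is 15/16
inputs {2, 3, 5} (size 3) cover everything; no size-3 subset with a lexicographically smaller index list covers all 16
Answer: 2, 3, 5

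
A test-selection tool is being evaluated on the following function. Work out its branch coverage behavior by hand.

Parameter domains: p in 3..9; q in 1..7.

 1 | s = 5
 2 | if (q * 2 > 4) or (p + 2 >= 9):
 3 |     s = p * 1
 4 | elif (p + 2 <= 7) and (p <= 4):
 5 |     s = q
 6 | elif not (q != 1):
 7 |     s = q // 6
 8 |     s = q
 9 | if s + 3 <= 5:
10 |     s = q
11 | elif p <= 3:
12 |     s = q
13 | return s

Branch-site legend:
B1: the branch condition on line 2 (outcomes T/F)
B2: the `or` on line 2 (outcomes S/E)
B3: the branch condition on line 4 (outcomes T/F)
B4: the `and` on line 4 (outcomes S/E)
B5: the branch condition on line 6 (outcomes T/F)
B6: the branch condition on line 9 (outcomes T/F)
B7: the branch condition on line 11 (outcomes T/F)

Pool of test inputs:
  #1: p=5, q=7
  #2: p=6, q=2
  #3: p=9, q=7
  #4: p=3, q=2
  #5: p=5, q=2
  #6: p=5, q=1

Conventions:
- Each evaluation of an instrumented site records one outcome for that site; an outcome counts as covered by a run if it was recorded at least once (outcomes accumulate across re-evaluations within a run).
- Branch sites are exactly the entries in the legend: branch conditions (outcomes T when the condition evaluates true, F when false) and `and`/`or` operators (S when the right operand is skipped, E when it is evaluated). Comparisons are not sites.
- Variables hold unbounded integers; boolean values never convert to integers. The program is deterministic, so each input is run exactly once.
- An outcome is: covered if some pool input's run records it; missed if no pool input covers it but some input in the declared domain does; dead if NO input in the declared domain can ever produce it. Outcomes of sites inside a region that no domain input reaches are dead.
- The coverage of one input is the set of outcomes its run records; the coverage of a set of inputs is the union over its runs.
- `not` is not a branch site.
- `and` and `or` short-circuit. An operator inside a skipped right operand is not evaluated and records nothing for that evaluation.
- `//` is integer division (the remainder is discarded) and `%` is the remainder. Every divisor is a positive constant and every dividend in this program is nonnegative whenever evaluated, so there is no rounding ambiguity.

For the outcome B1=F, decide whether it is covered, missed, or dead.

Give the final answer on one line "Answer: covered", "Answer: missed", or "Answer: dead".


B1=F is recorded by pool input(s) 2, 4, 5, 6 -> covered
Answer: covered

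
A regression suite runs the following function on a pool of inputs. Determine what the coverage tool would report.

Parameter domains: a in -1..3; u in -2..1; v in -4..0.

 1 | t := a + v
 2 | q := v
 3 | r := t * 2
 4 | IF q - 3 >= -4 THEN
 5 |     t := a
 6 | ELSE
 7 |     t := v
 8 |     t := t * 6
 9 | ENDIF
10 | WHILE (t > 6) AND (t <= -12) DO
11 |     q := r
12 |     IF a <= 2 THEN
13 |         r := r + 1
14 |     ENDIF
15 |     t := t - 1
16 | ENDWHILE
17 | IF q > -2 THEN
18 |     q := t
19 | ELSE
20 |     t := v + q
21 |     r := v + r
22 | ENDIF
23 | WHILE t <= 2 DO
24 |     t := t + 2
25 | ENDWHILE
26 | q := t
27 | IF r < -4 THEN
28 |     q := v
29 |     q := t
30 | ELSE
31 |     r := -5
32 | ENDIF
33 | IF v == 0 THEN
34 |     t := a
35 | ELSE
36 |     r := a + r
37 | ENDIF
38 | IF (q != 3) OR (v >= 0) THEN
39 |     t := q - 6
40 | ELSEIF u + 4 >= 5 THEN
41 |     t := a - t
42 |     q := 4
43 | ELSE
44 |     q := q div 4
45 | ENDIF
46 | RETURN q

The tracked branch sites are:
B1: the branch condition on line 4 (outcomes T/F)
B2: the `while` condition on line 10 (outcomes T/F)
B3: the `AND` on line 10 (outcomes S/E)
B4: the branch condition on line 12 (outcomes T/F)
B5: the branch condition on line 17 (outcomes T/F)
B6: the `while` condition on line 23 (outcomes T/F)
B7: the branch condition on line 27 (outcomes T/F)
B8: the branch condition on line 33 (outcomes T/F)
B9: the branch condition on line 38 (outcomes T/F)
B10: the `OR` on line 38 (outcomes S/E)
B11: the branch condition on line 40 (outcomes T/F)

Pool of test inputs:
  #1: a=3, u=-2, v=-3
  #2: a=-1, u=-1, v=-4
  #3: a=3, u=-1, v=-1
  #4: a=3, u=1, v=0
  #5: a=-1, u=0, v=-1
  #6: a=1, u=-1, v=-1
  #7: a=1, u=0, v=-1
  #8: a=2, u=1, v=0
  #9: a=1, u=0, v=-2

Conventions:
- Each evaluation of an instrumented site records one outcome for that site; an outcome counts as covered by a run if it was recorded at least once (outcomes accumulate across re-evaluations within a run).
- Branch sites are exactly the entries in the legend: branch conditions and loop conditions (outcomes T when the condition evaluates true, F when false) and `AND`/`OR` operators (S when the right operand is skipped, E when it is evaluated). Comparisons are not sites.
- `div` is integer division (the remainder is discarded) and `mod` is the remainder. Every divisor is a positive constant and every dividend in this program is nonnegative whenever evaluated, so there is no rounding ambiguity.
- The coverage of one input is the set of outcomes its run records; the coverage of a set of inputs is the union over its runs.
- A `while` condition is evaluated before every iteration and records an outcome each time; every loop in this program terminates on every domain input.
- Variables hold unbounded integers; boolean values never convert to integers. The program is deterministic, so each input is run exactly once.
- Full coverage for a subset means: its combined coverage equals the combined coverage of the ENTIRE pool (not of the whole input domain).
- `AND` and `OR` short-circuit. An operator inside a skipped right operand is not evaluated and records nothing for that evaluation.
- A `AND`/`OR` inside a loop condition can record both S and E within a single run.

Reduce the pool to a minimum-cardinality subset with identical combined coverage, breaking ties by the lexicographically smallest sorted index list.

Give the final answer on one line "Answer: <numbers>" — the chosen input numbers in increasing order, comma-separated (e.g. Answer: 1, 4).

input #1, a=3, u=-2, v=-3: outcomes B1=F, B2=F, B3=S, B5=F, B6=T, B6=F, B7=F, B8=F, B9=T, B10=S
input #2, a=-1, u=-1, v=-4: outcomes B1=F, B2=F, B3=S, B5=F, B6=T, B6=F, B7=T, B8=F, B9=T, B10=S
input #3, a=3, u=-1, v=-1: outcomes B1=T, B2=F, B3=S, B5=T, B6=F, B7=F, B8=F, B9=F, B10=E, B11=F
input #4, a=3, u=1, v=0: outcomes B1=T, B2=F, B3=S, B5=T, B6=F, B7=F, B8=T, B9=T, B10=E
input #5, a=-1, u=0, v=-1: outcomes B1=T, B2=F, B3=S, B5=T, B6=T, B6=F, B7=F, B8=F, B9=F, B10=E, B11=F
input #6, a=1, u=-1, v=-1: outcomes B1=T, B2=F, B3=S, B5=T, B6=T, B6=F, B7=F, B8=F, B9=F, B10=E, B11=F
input #7, a=1, u=0, v=-1: outcomes B1=T, B2=F, B3=S, B5=T, B6=T, B6=F, B7=F, B8=F, B9=F, B10=E, B11=F
input #8, a=2, u=1, v=0: outcomes B1=T, B2=F, B3=S, B5=T, B6=T, B6=F, B7=F, B8=T, B9=T, B10=S
input #9, a=1, u=0, v=-2: outcomes B1=F, B2=F, B3=S, B5=F, B6=T, B6=F, B7=F, B8=F, B9=T, B10=S
the full pool covers 17 outcomes: B1=T, B1=F, B2=F, B3=S, B5=T, B5=F, B6=T, B6=F, B7=T, B7=F, B8=T, B8=F, B9=T, B9=F, B10=S, B10=E, B11=F
checked all size-1 subsets: none covers 17 outcomes (max 11/17)
checked all size-2 subsets: none covers 17 outcomes (max 16/17)
the canonical winner is {2, 3, 4}: size 3, full 17-outcome coverage, earliest index list among size-3 covers

Answer: 2, 3, 4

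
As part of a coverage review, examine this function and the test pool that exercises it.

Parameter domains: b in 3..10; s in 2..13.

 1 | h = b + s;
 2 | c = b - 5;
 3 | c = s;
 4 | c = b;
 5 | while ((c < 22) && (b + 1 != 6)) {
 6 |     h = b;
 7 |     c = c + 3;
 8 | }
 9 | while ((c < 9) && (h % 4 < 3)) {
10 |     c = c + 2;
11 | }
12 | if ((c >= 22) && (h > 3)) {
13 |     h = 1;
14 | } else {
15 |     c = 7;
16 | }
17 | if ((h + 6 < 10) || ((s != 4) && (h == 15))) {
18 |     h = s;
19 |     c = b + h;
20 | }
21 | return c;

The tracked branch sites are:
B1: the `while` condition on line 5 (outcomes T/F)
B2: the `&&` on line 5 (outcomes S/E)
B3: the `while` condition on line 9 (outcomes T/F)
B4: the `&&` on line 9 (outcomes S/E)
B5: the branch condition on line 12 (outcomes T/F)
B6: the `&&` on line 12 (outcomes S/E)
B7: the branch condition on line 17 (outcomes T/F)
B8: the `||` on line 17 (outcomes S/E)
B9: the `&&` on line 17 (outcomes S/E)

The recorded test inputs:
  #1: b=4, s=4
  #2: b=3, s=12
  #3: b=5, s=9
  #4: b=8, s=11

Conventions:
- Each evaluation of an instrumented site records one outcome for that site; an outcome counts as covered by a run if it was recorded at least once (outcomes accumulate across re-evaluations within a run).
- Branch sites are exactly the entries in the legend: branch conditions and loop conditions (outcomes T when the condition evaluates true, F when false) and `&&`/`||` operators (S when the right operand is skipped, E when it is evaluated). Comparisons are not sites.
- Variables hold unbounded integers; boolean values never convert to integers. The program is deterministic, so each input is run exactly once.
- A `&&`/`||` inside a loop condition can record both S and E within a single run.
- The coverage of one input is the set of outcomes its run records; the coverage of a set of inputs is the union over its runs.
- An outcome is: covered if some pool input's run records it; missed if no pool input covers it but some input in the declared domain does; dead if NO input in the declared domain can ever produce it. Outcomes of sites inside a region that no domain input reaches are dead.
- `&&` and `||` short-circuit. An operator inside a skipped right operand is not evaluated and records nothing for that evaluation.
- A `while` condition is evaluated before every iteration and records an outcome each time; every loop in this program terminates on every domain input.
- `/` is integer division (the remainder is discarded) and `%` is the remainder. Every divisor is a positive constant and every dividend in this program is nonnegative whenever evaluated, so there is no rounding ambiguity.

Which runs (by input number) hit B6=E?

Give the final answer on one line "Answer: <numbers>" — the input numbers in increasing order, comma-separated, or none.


input #1 (b=4, s=4): hits B6=E
input #2 (b=3, s=12): hits B6=E
input #3 (b=5, s=9): never hits B6=E
input #4 (b=8, s=11): hits B6=E
Answer: 1, 2, 4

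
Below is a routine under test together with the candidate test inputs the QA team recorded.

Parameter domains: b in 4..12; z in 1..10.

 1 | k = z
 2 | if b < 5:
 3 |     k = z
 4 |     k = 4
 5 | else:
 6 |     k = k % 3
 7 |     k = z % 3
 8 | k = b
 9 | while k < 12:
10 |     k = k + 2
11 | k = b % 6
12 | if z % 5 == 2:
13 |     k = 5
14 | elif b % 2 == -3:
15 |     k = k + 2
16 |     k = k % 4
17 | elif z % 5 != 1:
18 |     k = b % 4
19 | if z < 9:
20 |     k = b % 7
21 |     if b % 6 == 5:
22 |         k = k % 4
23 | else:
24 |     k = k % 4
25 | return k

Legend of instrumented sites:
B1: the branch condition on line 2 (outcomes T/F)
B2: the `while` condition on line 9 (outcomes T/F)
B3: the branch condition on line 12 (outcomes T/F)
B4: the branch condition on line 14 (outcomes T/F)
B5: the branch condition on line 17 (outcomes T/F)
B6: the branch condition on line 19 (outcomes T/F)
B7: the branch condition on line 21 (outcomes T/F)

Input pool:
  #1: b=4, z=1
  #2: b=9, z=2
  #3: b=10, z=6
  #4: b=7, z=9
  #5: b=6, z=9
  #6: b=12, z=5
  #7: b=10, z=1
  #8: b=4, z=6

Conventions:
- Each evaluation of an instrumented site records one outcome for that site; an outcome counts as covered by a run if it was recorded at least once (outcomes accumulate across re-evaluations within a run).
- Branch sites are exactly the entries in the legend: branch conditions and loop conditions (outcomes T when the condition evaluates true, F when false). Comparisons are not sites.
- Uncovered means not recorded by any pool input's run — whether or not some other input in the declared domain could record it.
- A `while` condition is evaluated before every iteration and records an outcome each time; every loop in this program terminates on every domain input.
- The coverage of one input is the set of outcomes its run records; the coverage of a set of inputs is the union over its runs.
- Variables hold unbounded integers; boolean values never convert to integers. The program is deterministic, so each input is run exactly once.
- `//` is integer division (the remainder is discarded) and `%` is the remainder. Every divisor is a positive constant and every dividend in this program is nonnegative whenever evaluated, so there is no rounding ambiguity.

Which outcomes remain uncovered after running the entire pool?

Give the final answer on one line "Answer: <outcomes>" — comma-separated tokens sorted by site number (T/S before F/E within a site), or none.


input #1 (b=4, z=1): events B1->T, B2->T, B2->T, B2->T, B2->T, B2->F, B3->F, B4->F, B5->F, B6->T, B7->F; covers B1=T, B2=T, B2=F, B3=F, B4=F, B5=F, B6=T, B7=F
input #2 (b=9, z=2): events B1->F, B2->T, B2->T, B2->F, B3->T, B6->T, B7->F; covers B1=F, B2=T, B2=F, B3=T, B6=T, B7=F
input #3 (b=10, z=6): events B1->F, B2->T, B2->F, B3->F, B4->F, B5->F, B6->T, B7->F; covers B1=F, B2=T, B2=F, B3=F, B4=F, B5=F, B6=T, B7=F
input #4 (b=7, z=9): events B1->F, B2->T, B2->T, B2->T, B2->F, B3->F, B4->F, B5->T, B6->F; covers B1=F, B2=T, B2=F, B3=F, B4=F, B5=T, B6=F
input #5 (b=6, z=9): events B1->F, B2->T, B2->T, B2->T, B2->F, B3->F, B4->F, B5->T, B6->F; covers B1=F, B2=T, B2=F, B3=F, B4=F, B5=T, B6=F
input #6 (b=12, z=5): events B1->F, B2->F, B3->F, B4->F, B5->T, B6->T, B7->F; covers B1=F, B2=F, B3=F, B4=F, B5=T, B6=T, B7=F
input #7 (b=10, z=1): events B1->F, B2->T, B2->F, B3->F, B4->F, B5->F, B6->T, B7->F; covers B1=F, B2=T, B2=F, B3=F, B4=F, B5=F, B6=T, B7=F
input #8 (b=4, z=6): events B1->T, B2->T, B2->T, B2->T, B2->T, B2->F, B3->F, B4->F, B5->F, B6->T, B7->F; covers B1=T, B2=T, B2=F, B3=F, B4=F, B5=F, B6=T, B7=F
union over the pool: B1=T, B1=F, B2=T, B2=F, B3=T, B3=F, B4=F, B5=T, B5=F, B6=T, B6=F, B7=F
uncovered (2 of 14): B4=T, B7=T
Answer: B4=T, B7=T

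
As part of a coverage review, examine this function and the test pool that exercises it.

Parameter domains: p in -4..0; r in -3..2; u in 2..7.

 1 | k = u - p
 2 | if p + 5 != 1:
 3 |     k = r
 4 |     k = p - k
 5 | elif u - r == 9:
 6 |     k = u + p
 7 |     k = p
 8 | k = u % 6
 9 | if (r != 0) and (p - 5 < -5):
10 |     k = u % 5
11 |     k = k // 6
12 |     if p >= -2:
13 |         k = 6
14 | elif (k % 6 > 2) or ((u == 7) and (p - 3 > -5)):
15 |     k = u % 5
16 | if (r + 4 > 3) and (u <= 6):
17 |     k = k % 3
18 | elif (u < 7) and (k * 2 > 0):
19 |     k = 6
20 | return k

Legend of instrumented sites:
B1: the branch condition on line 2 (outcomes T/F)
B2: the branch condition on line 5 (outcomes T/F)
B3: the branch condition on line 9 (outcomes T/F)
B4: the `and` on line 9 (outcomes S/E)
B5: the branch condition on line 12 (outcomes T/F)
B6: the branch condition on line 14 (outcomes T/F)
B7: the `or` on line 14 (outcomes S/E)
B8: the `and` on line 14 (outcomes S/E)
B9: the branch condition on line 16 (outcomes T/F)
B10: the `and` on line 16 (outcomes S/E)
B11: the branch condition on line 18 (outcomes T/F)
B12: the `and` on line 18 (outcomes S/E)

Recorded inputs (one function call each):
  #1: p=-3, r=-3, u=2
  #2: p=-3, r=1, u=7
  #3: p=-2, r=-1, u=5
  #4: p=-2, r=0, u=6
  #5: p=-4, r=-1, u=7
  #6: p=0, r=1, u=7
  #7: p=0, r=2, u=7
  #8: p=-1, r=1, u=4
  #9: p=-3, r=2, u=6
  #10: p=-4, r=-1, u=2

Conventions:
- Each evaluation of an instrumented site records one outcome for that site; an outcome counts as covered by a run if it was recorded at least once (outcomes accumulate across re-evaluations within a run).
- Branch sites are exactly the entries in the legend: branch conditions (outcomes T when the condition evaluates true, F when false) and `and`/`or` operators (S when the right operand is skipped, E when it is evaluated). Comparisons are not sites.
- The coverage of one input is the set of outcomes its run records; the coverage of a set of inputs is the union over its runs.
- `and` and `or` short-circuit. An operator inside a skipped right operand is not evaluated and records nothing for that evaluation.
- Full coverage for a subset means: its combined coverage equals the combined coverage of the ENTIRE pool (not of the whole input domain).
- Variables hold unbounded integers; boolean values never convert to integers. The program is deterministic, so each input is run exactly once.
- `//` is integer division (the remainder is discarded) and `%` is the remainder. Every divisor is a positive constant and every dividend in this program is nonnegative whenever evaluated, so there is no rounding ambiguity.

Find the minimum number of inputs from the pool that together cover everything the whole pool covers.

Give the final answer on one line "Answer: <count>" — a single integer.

input #1 (p=-3, r=-3, u=2): events B1->T, B4->E, B3->T, B5->F, B10->S, B9->F, B12->E, B11->F; covers B1=T, B3=T, B4=E, B5=F, B9=F, B10=S, B11=F, B12=E
input #2 (p=-3, r=1, u=7): events B1->T, B4->E, B3->T, B5->F, B10->E, B9->F, B12->S, B11->F; covers B1=T, B3=T, B4=E, B5=F, B9=F, B10=E, B11=F, B12=S
input #3 (p=-2, r=-1, u=5): events B1->T, B4->E, B3->T, B5->T, B10->S, B9->F, B12->E, B11->T; covers B1=T, B3=T, B4=E, B5=T, B9=F, B10=S, B11=T, B12=E
input #4 (p=-2, r=0, u=6): events B1->T, B4->S, B3->F, B7->E, B8->S, B6->F, B10->E, B9->T; covers B1=T, B3=F, B4=S, B6=F, B7=E, B8=S, B9=T, B10=E
input #5 (p=-4, r=-1, u=7): events B1->F, B2->F, B4->E, B3->T, B5->F, B10->S, B9->F, B12->S, B11->F; covers B1=F, B2=F, B3=T, B4=E, B5=F, B9=F, B10=S, B11=F, B12=S
input #6 (p=0, r=1, u=7): events B1->T, B4->E, B3->F, B7->E, B8->E, B6->T, B10->E, B9->F, B12->S, B11->F; covers B1=T, B3=F, B4=E, B6=T, B7=E, B8=E, B9=F, B10=E, B11=F, B12=S
input #7 (p=0, r=2, u=7): events B1->T, B4->E, B3->F, B7->E, B8->E, B6->T, B10->E, B9->F, B12->S, B11->F; covers B1=T, B3=F, B4=E, B6=T, B7=E, B8=E, B9=F, B10=E, B11=F, B12=S
input #8 (p=-1, r=1, u=4): events B1->T, B4->E, B3->T, B5->T, B10->E, B9->T; covers B1=T, B3=T, B4=E, B5=T, B9=T, B10=E
input #9 (p=-3, r=2, u=6): events B1->T, B4->E, B3->T, B5->F, B10->E, B9->T; covers B1=T, B3=T, B4=E, B5=F, B9=T, B10=E
input #10 (p=-4, r=-1, u=2): events B1->F, B2->F, B4->E, B3->T, B5->F, B10->S, B9->F, B12->E, B11->F; covers B1=F, B2=F, B3=T, B4=E, B5=F, B9=F, B10=S, B11=F, B12=E
pool-wide coverage (22 outcomes): B1=T, B1=F, B2=F, B3=T, B3=F, B4=S, B4=E, B5=T, B5=F, B6=T, B6=F, B7=E, B8=S, B8=E, B9=T, B9=F, B10=S, B10=E, B11=T, B11=F, B12=S, B12=E
checked all size-1 subsets: none covers 22 outcomes (max 10/22)
checked all size-2 subsets: none covers 22 outcomes (max 17/22)
checked all size-3 subsets: none covers 22 outcomes (max 20/22)
inputs {3, 4, 5, 6} (size 4) cover everything; no size-4 subset with a lexicographically smaller index list covers all 22

Answer: 4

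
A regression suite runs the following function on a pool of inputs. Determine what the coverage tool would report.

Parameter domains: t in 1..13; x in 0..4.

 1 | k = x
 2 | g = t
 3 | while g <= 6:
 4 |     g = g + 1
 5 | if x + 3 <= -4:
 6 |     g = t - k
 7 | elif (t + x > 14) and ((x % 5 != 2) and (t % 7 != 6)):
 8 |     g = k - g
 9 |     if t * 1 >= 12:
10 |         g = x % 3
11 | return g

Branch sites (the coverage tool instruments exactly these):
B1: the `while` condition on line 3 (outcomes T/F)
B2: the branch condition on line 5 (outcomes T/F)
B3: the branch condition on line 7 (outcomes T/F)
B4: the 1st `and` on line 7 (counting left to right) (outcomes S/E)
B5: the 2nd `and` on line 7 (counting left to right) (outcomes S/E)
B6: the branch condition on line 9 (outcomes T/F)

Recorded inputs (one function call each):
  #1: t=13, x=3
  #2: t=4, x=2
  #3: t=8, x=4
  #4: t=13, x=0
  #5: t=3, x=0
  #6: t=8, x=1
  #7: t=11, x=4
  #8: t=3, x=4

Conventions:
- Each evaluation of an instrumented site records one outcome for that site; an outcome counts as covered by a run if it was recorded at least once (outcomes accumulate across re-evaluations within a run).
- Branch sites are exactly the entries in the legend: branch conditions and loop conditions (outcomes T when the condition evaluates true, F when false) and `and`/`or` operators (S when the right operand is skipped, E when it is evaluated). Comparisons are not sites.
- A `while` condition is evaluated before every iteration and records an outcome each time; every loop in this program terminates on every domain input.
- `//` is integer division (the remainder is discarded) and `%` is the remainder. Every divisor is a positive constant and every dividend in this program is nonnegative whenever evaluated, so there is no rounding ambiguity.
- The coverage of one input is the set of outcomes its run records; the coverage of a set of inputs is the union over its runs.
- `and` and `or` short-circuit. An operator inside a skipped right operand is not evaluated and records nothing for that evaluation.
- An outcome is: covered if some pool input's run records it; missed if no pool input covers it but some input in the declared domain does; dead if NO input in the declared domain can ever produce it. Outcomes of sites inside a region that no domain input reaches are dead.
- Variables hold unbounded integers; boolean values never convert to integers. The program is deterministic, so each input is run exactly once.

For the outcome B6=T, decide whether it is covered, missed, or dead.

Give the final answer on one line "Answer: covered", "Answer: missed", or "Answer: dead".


no pool input records B6=T
but domain input (t=12, x=3) does record it -> reachable, so missed
Answer: missed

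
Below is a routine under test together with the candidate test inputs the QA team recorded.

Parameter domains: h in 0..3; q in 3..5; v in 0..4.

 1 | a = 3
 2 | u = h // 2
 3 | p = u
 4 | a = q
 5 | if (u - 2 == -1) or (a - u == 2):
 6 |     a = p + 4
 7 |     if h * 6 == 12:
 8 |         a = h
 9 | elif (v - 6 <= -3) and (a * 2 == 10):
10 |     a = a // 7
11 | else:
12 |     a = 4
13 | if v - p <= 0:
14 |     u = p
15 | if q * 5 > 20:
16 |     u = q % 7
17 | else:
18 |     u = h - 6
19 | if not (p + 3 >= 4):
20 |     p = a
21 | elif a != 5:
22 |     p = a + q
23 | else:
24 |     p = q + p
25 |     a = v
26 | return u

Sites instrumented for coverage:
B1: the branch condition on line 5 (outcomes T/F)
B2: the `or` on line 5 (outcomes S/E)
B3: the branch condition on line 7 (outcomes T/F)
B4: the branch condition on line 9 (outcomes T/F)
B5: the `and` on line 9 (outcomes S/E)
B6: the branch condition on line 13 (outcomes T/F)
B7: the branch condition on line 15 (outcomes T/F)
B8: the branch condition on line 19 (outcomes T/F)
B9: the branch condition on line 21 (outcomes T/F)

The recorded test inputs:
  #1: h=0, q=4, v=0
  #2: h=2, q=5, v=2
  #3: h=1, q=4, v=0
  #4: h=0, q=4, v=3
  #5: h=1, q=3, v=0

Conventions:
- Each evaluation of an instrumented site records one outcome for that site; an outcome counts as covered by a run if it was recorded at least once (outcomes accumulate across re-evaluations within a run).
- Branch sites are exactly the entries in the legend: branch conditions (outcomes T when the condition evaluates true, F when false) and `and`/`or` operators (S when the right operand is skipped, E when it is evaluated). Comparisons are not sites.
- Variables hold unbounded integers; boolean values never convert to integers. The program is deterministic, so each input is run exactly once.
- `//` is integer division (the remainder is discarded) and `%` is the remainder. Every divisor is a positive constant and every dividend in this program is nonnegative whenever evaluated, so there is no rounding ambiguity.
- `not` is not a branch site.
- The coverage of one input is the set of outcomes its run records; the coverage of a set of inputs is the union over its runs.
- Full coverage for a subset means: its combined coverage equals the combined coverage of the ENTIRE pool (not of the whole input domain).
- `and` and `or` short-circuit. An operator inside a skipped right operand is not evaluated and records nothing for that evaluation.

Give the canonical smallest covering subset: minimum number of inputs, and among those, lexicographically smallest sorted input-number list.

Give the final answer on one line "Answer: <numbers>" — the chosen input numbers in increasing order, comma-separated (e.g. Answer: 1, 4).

input #1 (h=0, q=4, v=0): covers B1=F, B2=E, B4=F, B5=E, B6=T, B7=F, B8=T
input #2 (h=2, q=5, v=2): covers B1=T, B2=S, B3=T, B6=F, B7=T, B8=F, B9=T
input #3 (h=1, q=4, v=0): covers B1=F, B2=E, B4=F, B5=E, B6=T, B7=F, B8=T
input #4 (h=0, q=4, v=3): covers B1=F, B2=E, B4=F, B5=E, B6=F, B7=F, B8=T
input #5 (h=1, q=3, v=0): covers B1=F, B2=E, B4=F, B5=E, B6=T, B7=F, B8=T
union over all inputs: B1=T, B1=F, B2=S, B2=E, B3=T, B4=F, B5=E, B6=T, B6=F, B7=T, B7=F, B8=T, B8=F, B9=T (14 outcomes)
size 1 is not enough: best union over all size-1 subsets is 7/14
at size 2, {1, 2} reaches all 14 outcomes; every lexicographically earlier size-2 subset fails

Answer: 1, 2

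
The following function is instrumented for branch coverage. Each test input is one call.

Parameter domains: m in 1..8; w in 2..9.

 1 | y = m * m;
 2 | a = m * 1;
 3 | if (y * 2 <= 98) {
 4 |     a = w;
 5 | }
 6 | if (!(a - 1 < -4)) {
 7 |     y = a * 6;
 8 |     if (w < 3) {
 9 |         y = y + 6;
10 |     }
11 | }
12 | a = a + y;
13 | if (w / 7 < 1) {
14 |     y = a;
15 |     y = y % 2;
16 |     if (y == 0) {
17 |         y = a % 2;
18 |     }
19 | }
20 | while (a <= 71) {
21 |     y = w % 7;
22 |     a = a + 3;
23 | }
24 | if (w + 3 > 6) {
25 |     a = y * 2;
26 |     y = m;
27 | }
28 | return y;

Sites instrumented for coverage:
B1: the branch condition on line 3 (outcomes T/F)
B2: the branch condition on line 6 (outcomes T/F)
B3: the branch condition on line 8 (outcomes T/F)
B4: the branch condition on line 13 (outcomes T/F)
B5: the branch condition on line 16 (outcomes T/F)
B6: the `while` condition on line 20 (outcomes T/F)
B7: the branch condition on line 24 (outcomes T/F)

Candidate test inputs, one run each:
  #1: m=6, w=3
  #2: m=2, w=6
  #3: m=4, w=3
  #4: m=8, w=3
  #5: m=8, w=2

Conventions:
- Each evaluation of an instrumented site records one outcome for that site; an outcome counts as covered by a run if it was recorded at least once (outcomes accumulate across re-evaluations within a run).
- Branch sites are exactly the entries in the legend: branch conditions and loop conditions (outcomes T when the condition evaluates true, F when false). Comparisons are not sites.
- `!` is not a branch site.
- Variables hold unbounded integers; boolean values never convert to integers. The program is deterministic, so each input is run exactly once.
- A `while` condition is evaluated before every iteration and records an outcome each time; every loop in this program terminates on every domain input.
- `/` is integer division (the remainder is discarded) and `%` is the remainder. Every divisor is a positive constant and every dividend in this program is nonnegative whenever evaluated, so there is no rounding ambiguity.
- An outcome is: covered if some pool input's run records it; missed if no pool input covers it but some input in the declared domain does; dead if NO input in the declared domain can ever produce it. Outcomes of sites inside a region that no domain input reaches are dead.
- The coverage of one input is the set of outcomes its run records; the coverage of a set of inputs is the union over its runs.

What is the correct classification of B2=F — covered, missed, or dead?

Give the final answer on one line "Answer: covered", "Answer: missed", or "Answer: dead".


no pool input records B2=F
checking all 64 inputs in the declared domain: B2=F is never recorded -> dead
Answer: dead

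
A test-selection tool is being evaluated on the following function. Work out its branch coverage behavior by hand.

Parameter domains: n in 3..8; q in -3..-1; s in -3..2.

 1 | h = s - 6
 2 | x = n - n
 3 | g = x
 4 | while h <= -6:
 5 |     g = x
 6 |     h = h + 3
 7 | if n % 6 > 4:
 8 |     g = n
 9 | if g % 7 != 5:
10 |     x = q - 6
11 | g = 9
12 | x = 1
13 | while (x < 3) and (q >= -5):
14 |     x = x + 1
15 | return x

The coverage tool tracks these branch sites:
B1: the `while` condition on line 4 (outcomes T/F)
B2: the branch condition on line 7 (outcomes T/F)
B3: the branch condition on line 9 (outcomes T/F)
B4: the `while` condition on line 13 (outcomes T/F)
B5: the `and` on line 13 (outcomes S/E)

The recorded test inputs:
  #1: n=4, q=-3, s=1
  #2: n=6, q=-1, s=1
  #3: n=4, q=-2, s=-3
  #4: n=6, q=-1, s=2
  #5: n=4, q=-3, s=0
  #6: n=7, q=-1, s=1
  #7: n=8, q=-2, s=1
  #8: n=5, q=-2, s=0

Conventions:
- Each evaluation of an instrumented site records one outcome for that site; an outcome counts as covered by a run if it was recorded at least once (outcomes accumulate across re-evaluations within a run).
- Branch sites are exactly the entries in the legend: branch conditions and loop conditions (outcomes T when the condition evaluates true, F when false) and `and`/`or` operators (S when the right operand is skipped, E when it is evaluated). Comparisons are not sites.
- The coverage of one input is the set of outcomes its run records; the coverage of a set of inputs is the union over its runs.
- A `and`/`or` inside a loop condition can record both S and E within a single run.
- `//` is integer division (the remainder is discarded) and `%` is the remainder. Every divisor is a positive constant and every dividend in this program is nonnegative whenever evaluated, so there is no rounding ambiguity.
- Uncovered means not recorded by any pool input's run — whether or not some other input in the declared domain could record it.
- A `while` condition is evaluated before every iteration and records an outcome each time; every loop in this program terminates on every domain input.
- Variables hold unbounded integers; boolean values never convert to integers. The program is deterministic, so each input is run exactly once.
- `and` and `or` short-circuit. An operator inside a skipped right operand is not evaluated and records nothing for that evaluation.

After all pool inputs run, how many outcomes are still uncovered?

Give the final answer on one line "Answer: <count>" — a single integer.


input #1 (n=4, q=-3, s=1): events B1->F, B2->F, B3->T, B5->E, B4->T, B5->E, B4->T, B5->S, B4->F; covers B1=F, B2=F, B3=T, B4=T, B4=F, B5=S, B5=E
input #2 (n=6, q=-1, s=1): events B1->F, B2->F, B3->T, B5->E, B4->T, B5->E, B4->T, B5->S, B4->F; covers B1=F, B2=F, B3=T, B4=T, B4=F, B5=S, B5=E
input #3 (n=4, q=-2, s=-3): events B1->T, B1->T, B1->F, B2->F, B3->T, B5->E, B4->T, B5->E, B4->T, B5->S, B4->F; covers B1=T, B1=F, B2=F, B3=T, B4=T, B4=F, B5=S, B5=E
input #4 (n=6, q=-1, s=2): events B1->F, B2->F, B3->T, B5->E, B4->T, B5->E, B4->T, B5->S, B4->F; covers B1=F, B2=F, B3=T, B4=T, B4=F, B5=S, B5=E
input #5 (n=4, q=-3, s=0): events B1->T, B1->F, B2->F, B3->T, B5->E, B4->T, B5->E, B4->T, B5->S, B4->F; covers B1=T, B1=F, B2=F, B3=T, B4=T, B4=F, B5=S, B5=E
input #6 (n=7, q=-1, s=1): events B1->F, B2->F, B3->T, B5->E, B4->T, B5->E, B4->T, B5->S, B4->F; covers B1=F, B2=F, B3=T, B4=T, B4=F, B5=S, B5=E
input #7 (n=8, q=-2, s=1): events B1->F, B2->F, B3->T, B5->E, B4->T, B5->E, B4->T, B5->S, B4->F; covers B1=F, B2=F, B3=T, B4=T, B4=F, B5=S, B5=E
input #8 (n=5, q=-2, s=0): events B1->T, B1->F, B2->T, B3->F, B5->E, B4->T, B5->E, B4->T, B5->S, B4->F; covers B1=T, B1=F, B2=T, B3=F, B4=T, B4=F, B5=S, B5=E
union over the pool: B1=T, B1=F, B2=T, B2=F, B3=T, B3=F, B4=T, B4=F, B5=S, B5=E
uncovered (0 of 10): none
Answer: 0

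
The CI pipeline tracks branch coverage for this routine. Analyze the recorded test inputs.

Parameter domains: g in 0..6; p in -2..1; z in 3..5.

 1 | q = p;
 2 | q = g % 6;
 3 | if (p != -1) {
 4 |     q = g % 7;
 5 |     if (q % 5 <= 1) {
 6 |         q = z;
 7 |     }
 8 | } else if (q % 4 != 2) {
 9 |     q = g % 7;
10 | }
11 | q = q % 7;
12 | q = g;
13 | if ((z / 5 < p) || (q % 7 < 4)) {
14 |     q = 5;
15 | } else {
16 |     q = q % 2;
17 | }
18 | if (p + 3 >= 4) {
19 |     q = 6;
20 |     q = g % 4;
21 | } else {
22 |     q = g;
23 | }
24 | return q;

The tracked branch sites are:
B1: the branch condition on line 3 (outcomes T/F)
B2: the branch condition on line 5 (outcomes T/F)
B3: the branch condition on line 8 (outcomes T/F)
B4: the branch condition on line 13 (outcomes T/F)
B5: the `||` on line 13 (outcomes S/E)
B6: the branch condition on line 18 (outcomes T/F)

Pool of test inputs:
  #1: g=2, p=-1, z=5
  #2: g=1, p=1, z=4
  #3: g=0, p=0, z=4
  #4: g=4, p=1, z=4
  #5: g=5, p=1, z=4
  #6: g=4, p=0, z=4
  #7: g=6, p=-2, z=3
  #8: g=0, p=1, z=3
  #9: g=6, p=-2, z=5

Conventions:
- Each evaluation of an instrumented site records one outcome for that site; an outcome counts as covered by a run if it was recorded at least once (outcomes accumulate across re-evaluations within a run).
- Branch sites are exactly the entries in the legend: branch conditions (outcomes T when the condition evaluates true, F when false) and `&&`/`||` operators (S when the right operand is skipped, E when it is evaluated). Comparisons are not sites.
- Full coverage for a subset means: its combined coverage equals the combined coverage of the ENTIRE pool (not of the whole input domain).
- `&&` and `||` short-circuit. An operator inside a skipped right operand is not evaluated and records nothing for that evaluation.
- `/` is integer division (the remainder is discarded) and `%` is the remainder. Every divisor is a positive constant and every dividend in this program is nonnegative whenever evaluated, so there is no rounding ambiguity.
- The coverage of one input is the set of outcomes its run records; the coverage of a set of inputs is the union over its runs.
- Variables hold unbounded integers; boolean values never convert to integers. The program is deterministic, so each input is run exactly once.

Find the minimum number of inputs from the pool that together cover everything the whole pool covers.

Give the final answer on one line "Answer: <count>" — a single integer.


#1 (g=2, p=-1, z=5) -> covered: B1=F, B3=F, B4=T, B5=E, B6=F
#2 (g=1, p=1, z=4) -> covered: B1=T, B2=T, B4=T, B5=S, B6=T
#3 (g=0, p=0, z=4) -> covered: B1=T, B2=T, B4=T, B5=E, B6=F
#4 (g=4, p=1, z=4) -> covered: B1=T, B2=F, B4=T, B5=S, B6=T
#5 (g=5, p=1, z=4) -> covered: B1=T, B2=T, B4=T, B5=S, B6=T
#6 (g=4, p=0, z=4) -> covered: B1=T, B2=F, B4=F, B5=E, B6=F
#7 (g=6, p=-2, z=3) -> covered: B1=T, B2=T, B4=F, B5=E, B6=F
#8 (g=0, p=1, z=3) -> covered: B1=T, B2=T, B4=T, B5=S, B6=T
#9 (g=6, p=-2, z=5) -> covered: B1=T, B2=T, B4=F, B5=E, B6=F
together the pool reaches 11 outcomes: B1=T, B1=F, B2=T, B2=F, B3=F, B4=T, B4=F, B5=S, B5=E, B6=T, B6=F
size 1 is not enough: best union over all size-1 subsets is 5/11
size 2 is not enough: best union over all size-2 subsets is 9/11
size 3: inputs {1, 2, 6} cover all 11 outcomes, and no lexicographically smaller subset of this size does
Answer: 3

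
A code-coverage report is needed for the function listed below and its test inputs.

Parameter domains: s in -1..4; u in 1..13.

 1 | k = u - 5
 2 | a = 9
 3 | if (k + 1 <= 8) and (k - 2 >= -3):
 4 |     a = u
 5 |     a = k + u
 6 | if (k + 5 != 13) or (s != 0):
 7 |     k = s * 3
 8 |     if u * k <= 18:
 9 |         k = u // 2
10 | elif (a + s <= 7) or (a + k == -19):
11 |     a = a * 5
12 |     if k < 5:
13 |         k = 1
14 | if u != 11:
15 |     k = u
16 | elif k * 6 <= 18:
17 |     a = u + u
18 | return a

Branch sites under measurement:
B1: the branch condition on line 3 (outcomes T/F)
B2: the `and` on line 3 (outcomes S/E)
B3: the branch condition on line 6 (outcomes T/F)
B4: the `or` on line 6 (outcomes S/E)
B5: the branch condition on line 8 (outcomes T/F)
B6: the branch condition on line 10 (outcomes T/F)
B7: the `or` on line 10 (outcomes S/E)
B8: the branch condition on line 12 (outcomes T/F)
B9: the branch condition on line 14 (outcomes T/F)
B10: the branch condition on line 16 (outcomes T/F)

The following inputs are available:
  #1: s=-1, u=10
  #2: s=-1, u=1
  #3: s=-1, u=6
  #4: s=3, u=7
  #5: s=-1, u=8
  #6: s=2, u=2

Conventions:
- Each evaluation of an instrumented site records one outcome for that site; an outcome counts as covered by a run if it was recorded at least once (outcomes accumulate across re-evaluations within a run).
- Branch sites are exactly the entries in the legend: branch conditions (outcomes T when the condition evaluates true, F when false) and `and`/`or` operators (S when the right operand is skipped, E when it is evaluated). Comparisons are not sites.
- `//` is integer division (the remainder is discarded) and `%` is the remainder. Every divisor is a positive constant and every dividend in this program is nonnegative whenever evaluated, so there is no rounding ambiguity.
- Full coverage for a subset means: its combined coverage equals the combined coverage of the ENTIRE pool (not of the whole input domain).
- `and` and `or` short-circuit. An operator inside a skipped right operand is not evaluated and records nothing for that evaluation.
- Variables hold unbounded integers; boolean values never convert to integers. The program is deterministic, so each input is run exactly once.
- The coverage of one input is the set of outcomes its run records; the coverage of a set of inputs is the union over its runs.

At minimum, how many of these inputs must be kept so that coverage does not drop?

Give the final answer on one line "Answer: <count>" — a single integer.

run #1 (s=-1, u=10) runs B2->E, B1->T, B4->S, B3->T, B5->T, B9->T; records B1=T, B2=E, B3=T, B4=S, B5=T, B9=T
run #2 (s=-1, u=1) runs B2->E, B1->F, B4->S, B3->T, B5->T, B9->T; records B1=F, B2=E, B3=T, B4=S, B5=T, B9=T
run #3 (s=-1, u=6) runs B2->E, B1->T, B4->S, B3->T, B5->T, B9->T; records B1=T, B2=E, B3=T, B4=S, B5=T, B9=T
run #4 (s=3, u=7) runs B2->E, B1->T, B4->S, B3->T, B5->F, B9->T; records B1=T, B2=E, B3=T, B4=S, B5=F, B9=T
run #5 (s=-1, u=8) runs B2->E, B1->T, B4->S, B3->T, B5->T, B9->T; records B1=T, B2=E, B3=T, B4=S, B5=T, B9=T
run #6 (s=2, u=2) runs B2->E, B1->F, B4->S, B3->T, B5->T, B9->T; records B1=F, B2=E, B3=T, B4=S, B5=T, B9=T
the full pool covers 8 outcomes: B1=T, B1=F, B2=E, B3=T, B4=S, B5=T, B5=F, B9=T
checked all size-1 subsets: none covers 8 outcomes (max 6/8)
at size 2, {2, 4} reaches all 8 outcomes; every lexicographically earlier size-2 subset fails

Answer: 2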